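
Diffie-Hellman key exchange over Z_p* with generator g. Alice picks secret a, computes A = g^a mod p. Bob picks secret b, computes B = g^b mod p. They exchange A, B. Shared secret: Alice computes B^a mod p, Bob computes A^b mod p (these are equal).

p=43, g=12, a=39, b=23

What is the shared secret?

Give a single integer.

A = 12^39 mod 43  (bits of 39 = 100111)
  bit 0 = 1: r = r^2 * 12 mod 43 = 1^2 * 12 = 1*12 = 12
  bit 1 = 0: r = r^2 mod 43 = 12^2 = 15
  bit 2 = 0: r = r^2 mod 43 = 15^2 = 10
  bit 3 = 1: r = r^2 * 12 mod 43 = 10^2 * 12 = 14*12 = 39
  bit 4 = 1: r = r^2 * 12 mod 43 = 39^2 * 12 = 16*12 = 20
  bit 5 = 1: r = r^2 * 12 mod 43 = 20^2 * 12 = 13*12 = 27
  -> A = 27
B = 12^23 mod 43  (bits of 23 = 10111)
  bit 0 = 1: r = r^2 * 12 mod 43 = 1^2 * 12 = 1*12 = 12
  bit 1 = 0: r = r^2 mod 43 = 12^2 = 15
  bit 2 = 1: r = r^2 * 12 mod 43 = 15^2 * 12 = 10*12 = 34
  bit 3 = 1: r = r^2 * 12 mod 43 = 34^2 * 12 = 38*12 = 26
  bit 4 = 1: r = r^2 * 12 mod 43 = 26^2 * 12 = 31*12 = 28
  -> B = 28
s = B^a = 28^39 mod 43  (bits of 39 = 100111)
  bit 0 = 1: r = r^2 * 28 mod 43 = 1^2 * 28 = 1*28 = 28
  bit 1 = 0: r = r^2 mod 43 = 28^2 = 10
  bit 2 = 0: r = r^2 mod 43 = 10^2 = 14
  bit 3 = 1: r = r^2 * 28 mod 43 = 14^2 * 28 = 24*28 = 27
  bit 4 = 1: r = r^2 * 28 mod 43 = 27^2 * 28 = 41*28 = 30
  bit 5 = 1: r = r^2 * 28 mod 43 = 30^2 * 28 = 40*28 = 2
  -> s = B^a = 2

Answer: 2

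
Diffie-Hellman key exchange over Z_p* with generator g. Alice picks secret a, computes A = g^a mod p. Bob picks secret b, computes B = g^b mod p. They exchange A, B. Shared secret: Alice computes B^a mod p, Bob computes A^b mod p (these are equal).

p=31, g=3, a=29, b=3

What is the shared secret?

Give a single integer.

A = 3^29 mod 31  (bits of 29 = 11101)
  bit 0 = 1: r = r^2 * 3 mod 31 = 1^2 * 3 = 1*3 = 3
  bit 1 = 1: r = r^2 * 3 mod 31 = 3^2 * 3 = 9*3 = 27
  bit 2 = 1: r = r^2 * 3 mod 31 = 27^2 * 3 = 16*3 = 17
  bit 3 = 0: r = r^2 mod 31 = 17^2 = 10
  bit 4 = 1: r = r^2 * 3 mod 31 = 10^2 * 3 = 7*3 = 21
  -> A = 21
B = 3^3 mod 31  (bits of 3 = 11)
  bit 0 = 1: r = r^2 * 3 mod 31 = 1^2 * 3 = 1*3 = 3
  bit 1 = 1: r = r^2 * 3 mod 31 = 3^2 * 3 = 9*3 = 27
  -> B = 27
s = B^a = 27^29 mod 31  (bits of 29 = 11101)
  bit 0 = 1: r = r^2 * 27 mod 31 = 1^2 * 27 = 1*27 = 27
  bit 1 = 1: r = r^2 * 27 mod 31 = 27^2 * 27 = 16*27 = 29
  bit 2 = 1: r = r^2 * 27 mod 31 = 29^2 * 27 = 4*27 = 15
  bit 3 = 0: r = r^2 mod 31 = 15^2 = 8
  bit 4 = 1: r = r^2 * 27 mod 31 = 8^2 * 27 = 2*27 = 23
  -> s = B^a = 23

Answer: 23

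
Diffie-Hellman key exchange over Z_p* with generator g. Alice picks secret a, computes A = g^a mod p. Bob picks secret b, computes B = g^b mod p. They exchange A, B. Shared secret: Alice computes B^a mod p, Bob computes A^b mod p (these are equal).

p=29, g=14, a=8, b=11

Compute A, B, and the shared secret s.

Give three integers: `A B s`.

A = 14^8 mod 29  (bits of 8 = 1000)
  bit 0 = 1: r = r^2 * 14 mod 29 = 1^2 * 14 = 1*14 = 14
  bit 1 = 0: r = r^2 mod 29 = 14^2 = 22
  bit 2 = 0: r = r^2 mod 29 = 22^2 = 20
  bit 3 = 0: r = r^2 mod 29 = 20^2 = 23
  -> A = 23
B = 14^11 mod 29  (bits of 11 = 1011)
  bit 0 = 1: r = r^2 * 14 mod 29 = 1^2 * 14 = 1*14 = 14
  bit 1 = 0: r = r^2 mod 29 = 14^2 = 22
  bit 2 = 1: r = r^2 * 14 mod 29 = 22^2 * 14 = 20*14 = 19
  bit 3 = 1: r = r^2 * 14 mod 29 = 19^2 * 14 = 13*14 = 8
  -> B = 8
s = B^a = 8^8 mod 29  (bits of 8 = 1000)
  bit 0 = 1: r = r^2 * 8 mod 29 = 1^2 * 8 = 1*8 = 8
  bit 1 = 0: r = r^2 mod 29 = 8^2 = 6
  bit 2 = 0: r = r^2 mod 29 = 6^2 = 7
  bit 3 = 0: r = r^2 mod 29 = 7^2 = 20
  -> s = B^a = 20

Answer: 23 8 20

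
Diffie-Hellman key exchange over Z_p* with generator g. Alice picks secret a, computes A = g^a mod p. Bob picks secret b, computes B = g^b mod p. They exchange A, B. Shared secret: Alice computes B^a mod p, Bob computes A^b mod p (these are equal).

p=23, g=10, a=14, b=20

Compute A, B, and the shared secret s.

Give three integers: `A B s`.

A = 10^14 mod 23  (bits of 14 = 1110)
  bit 0 = 1: r = r^2 * 10 mod 23 = 1^2 * 10 = 1*10 = 10
  bit 1 = 1: r = r^2 * 10 mod 23 = 10^2 * 10 = 8*10 = 11
  bit 2 = 1: r = r^2 * 10 mod 23 = 11^2 * 10 = 6*10 = 14
  bit 3 = 0: r = r^2 mod 23 = 14^2 = 12
  -> A = 12
B = 10^20 mod 23  (bits of 20 = 10100)
  bit 0 = 1: r = r^2 * 10 mod 23 = 1^2 * 10 = 1*10 = 10
  bit 1 = 0: r = r^2 mod 23 = 10^2 = 8
  bit 2 = 1: r = r^2 * 10 mod 23 = 8^2 * 10 = 18*10 = 19
  bit 3 = 0: r = r^2 mod 23 = 19^2 = 16
  bit 4 = 0: r = r^2 mod 23 = 16^2 = 3
  -> B = 3
s = B^a = 3^14 mod 23  (bits of 14 = 1110)
  bit 0 = 1: r = r^2 * 3 mod 23 = 1^2 * 3 = 1*3 = 3
  bit 1 = 1: r = r^2 * 3 mod 23 = 3^2 * 3 = 9*3 = 4
  bit 2 = 1: r = r^2 * 3 mod 23 = 4^2 * 3 = 16*3 = 2
  bit 3 = 0: r = r^2 mod 23 = 2^2 = 4
  -> s = B^a = 4

Answer: 12 3 4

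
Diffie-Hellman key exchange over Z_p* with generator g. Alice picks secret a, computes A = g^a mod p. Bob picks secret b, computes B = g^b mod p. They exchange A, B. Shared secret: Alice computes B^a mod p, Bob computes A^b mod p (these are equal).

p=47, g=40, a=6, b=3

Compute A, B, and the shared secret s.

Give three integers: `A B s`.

Answer: 8 33 42

Derivation:
A = 40^6 mod 47  (bits of 6 = 110)
  bit 0 = 1: r = r^2 * 40 mod 47 = 1^2 * 40 = 1*40 = 40
  bit 1 = 1: r = r^2 * 40 mod 47 = 40^2 * 40 = 2*40 = 33
  bit 2 = 0: r = r^2 mod 47 = 33^2 = 8
  -> A = 8
B = 40^3 mod 47  (bits of 3 = 11)
  bit 0 = 1: r = r^2 * 40 mod 47 = 1^2 * 40 = 1*40 = 40
  bit 1 = 1: r = r^2 * 40 mod 47 = 40^2 * 40 = 2*40 = 33
  -> B = 33
s = B^a = 33^6 mod 47  (bits of 6 = 110)
  bit 0 = 1: r = r^2 * 33 mod 47 = 1^2 * 33 = 1*33 = 33
  bit 1 = 1: r = r^2 * 33 mod 47 = 33^2 * 33 = 8*33 = 29
  bit 2 = 0: r = r^2 mod 47 = 29^2 = 42
  -> s = B^a = 42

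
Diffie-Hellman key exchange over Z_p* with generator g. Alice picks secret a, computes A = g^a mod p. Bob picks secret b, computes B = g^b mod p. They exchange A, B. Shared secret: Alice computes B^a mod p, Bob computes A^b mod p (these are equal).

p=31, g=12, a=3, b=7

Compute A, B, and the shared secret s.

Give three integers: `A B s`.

A = 12^3 mod 31  (bits of 3 = 11)
  bit 0 = 1: r = r^2 * 12 mod 31 = 1^2 * 12 = 1*12 = 12
  bit 1 = 1: r = r^2 * 12 mod 31 = 12^2 * 12 = 20*12 = 23
  -> A = 23
B = 12^7 mod 31  (bits of 7 = 111)
  bit 0 = 1: r = r^2 * 12 mod 31 = 1^2 * 12 = 1*12 = 12
  bit 1 = 1: r = r^2 * 12 mod 31 = 12^2 * 12 = 20*12 = 23
  bit 2 = 1: r = r^2 * 12 mod 31 = 23^2 * 12 = 2*12 = 24
  -> B = 24
s = B^a = 24^3 mod 31  (bits of 3 = 11)
  bit 0 = 1: r = r^2 * 24 mod 31 = 1^2 * 24 = 1*24 = 24
  bit 1 = 1: r = r^2 * 24 mod 31 = 24^2 * 24 = 18*24 = 29
  -> s = B^a = 29

Answer: 23 24 29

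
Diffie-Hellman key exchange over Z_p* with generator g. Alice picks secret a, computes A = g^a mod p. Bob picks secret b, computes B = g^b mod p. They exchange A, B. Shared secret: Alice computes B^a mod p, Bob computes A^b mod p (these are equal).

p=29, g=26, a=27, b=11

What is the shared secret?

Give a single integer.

A = 26^27 mod 29  (bits of 27 = 11011)
  bit 0 = 1: r = r^2 * 26 mod 29 = 1^2 * 26 = 1*26 = 26
  bit 1 = 1: r = r^2 * 26 mod 29 = 26^2 * 26 = 9*26 = 2
  bit 2 = 0: r = r^2 mod 29 = 2^2 = 4
  bit 3 = 1: r = r^2 * 26 mod 29 = 4^2 * 26 = 16*26 = 10
  bit 4 = 1: r = r^2 * 26 mod 29 = 10^2 * 26 = 13*26 = 19
  -> A = 19
B = 26^11 mod 29  (bits of 11 = 1011)
  bit 0 = 1: r = r^2 * 26 mod 29 = 1^2 * 26 = 1*26 = 26
  bit 1 = 0: r = r^2 mod 29 = 26^2 = 9
  bit 2 = 1: r = r^2 * 26 mod 29 = 9^2 * 26 = 23*26 = 18
  bit 3 = 1: r = r^2 * 26 mod 29 = 18^2 * 26 = 5*26 = 14
  -> B = 14
s = B^a = 14^27 mod 29  (bits of 27 = 11011)
  bit 0 = 1: r = r^2 * 14 mod 29 = 1^2 * 14 = 1*14 = 14
  bit 1 = 1: r = r^2 * 14 mod 29 = 14^2 * 14 = 22*14 = 18
  bit 2 = 0: r = r^2 mod 29 = 18^2 = 5
  bit 3 = 1: r = r^2 * 14 mod 29 = 5^2 * 14 = 25*14 = 2
  bit 4 = 1: r = r^2 * 14 mod 29 = 2^2 * 14 = 4*14 = 27
  -> s = B^a = 27

Answer: 27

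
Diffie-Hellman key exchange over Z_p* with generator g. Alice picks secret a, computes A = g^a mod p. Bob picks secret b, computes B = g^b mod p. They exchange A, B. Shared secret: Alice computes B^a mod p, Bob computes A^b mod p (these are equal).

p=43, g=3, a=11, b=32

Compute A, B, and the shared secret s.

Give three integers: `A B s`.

A = 3^11 mod 43  (bits of 11 = 1011)
  bit 0 = 1: r = r^2 * 3 mod 43 = 1^2 * 3 = 1*3 = 3
  bit 1 = 0: r = r^2 mod 43 = 3^2 = 9
  bit 2 = 1: r = r^2 * 3 mod 43 = 9^2 * 3 = 38*3 = 28
  bit 3 = 1: r = r^2 * 3 mod 43 = 28^2 * 3 = 10*3 = 30
  -> A = 30
B = 3^32 mod 43  (bits of 32 = 100000)
  bit 0 = 1: r = r^2 * 3 mod 43 = 1^2 * 3 = 1*3 = 3
  bit 1 = 0: r = r^2 mod 43 = 3^2 = 9
  bit 2 = 0: r = r^2 mod 43 = 9^2 = 38
  bit 3 = 0: r = r^2 mod 43 = 38^2 = 25
  bit 4 = 0: r = r^2 mod 43 = 25^2 = 23
  bit 5 = 0: r = r^2 mod 43 = 23^2 = 13
  -> B = 13
s = B^a = 13^11 mod 43  (bits of 11 = 1011)
  bit 0 = 1: r = r^2 * 13 mod 43 = 1^2 * 13 = 1*13 = 13
  bit 1 = 0: r = r^2 mod 43 = 13^2 = 40
  bit 2 = 1: r = r^2 * 13 mod 43 = 40^2 * 13 = 9*13 = 31
  bit 3 = 1: r = r^2 * 13 mod 43 = 31^2 * 13 = 15*13 = 23
  -> s = B^a = 23

Answer: 30 13 23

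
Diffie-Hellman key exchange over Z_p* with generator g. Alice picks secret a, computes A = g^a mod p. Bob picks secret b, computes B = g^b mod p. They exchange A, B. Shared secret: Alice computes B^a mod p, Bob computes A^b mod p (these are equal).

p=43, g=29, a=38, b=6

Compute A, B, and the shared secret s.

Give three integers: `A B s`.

A = 29^38 mod 43  (bits of 38 = 100110)
  bit 0 = 1: r = r^2 * 29 mod 43 = 1^2 * 29 = 1*29 = 29
  bit 1 = 0: r = r^2 mod 43 = 29^2 = 24
  bit 2 = 0: r = r^2 mod 43 = 24^2 = 17
  bit 3 = 1: r = r^2 * 29 mod 43 = 17^2 * 29 = 31*29 = 39
  bit 4 = 1: r = r^2 * 29 mod 43 = 39^2 * 29 = 16*29 = 34
  bit 5 = 0: r = r^2 mod 43 = 34^2 = 38
  -> A = 38
B = 29^6 mod 43  (bits of 6 = 110)
  bit 0 = 1: r = r^2 * 29 mod 43 = 1^2 * 29 = 1*29 = 29
  bit 1 = 1: r = r^2 * 29 mod 43 = 29^2 * 29 = 24*29 = 8
  bit 2 = 0: r = r^2 mod 43 = 8^2 = 21
  -> B = 21
s = B^a = 21^38 mod 43  (bits of 38 = 100110)
  bit 0 = 1: r = r^2 * 21 mod 43 = 1^2 * 21 = 1*21 = 21
  bit 1 = 0: r = r^2 mod 43 = 21^2 = 11
  bit 2 = 0: r = r^2 mod 43 = 11^2 = 35
  bit 3 = 1: r = r^2 * 21 mod 43 = 35^2 * 21 = 21*21 = 11
  bit 4 = 1: r = r^2 * 21 mod 43 = 11^2 * 21 = 35*21 = 4
  bit 5 = 0: r = r^2 mod 43 = 4^2 = 16
  -> s = B^a = 16

Answer: 38 21 16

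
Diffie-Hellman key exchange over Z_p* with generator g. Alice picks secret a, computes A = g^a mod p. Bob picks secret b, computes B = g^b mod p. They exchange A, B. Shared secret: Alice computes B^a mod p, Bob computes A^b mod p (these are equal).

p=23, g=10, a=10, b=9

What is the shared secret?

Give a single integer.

Answer: 8

Derivation:
A = 10^10 mod 23  (bits of 10 = 1010)
  bit 0 = 1: r = r^2 * 10 mod 23 = 1^2 * 10 = 1*10 = 10
  bit 1 = 0: r = r^2 mod 23 = 10^2 = 8
  bit 2 = 1: r = r^2 * 10 mod 23 = 8^2 * 10 = 18*10 = 19
  bit 3 = 0: r = r^2 mod 23 = 19^2 = 16
  -> A = 16
B = 10^9 mod 23  (bits of 9 = 1001)
  bit 0 = 1: r = r^2 * 10 mod 23 = 1^2 * 10 = 1*10 = 10
  bit 1 = 0: r = r^2 mod 23 = 10^2 = 8
  bit 2 = 0: r = r^2 mod 23 = 8^2 = 18
  bit 3 = 1: r = r^2 * 10 mod 23 = 18^2 * 10 = 2*10 = 20
  -> B = 20
s = B^a = 20^10 mod 23  (bits of 10 = 1010)
  bit 0 = 1: r = r^2 * 20 mod 23 = 1^2 * 20 = 1*20 = 20
  bit 1 = 0: r = r^2 mod 23 = 20^2 = 9
  bit 2 = 1: r = r^2 * 20 mod 23 = 9^2 * 20 = 12*20 = 10
  bit 3 = 0: r = r^2 mod 23 = 10^2 = 8
  -> s = B^a = 8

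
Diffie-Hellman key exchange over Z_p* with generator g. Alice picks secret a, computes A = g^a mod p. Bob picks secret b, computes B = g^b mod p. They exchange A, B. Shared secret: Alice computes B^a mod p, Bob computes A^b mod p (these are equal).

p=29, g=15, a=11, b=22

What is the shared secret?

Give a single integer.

A = 15^11 mod 29  (bits of 11 = 1011)
  bit 0 = 1: r = r^2 * 15 mod 29 = 1^2 * 15 = 1*15 = 15
  bit 1 = 0: r = r^2 mod 29 = 15^2 = 22
  bit 2 = 1: r = r^2 * 15 mod 29 = 22^2 * 15 = 20*15 = 10
  bit 3 = 1: r = r^2 * 15 mod 29 = 10^2 * 15 = 13*15 = 21
  -> A = 21
B = 15^22 mod 29  (bits of 22 = 10110)
  bit 0 = 1: r = r^2 * 15 mod 29 = 1^2 * 15 = 1*15 = 15
  bit 1 = 0: r = r^2 mod 29 = 15^2 = 22
  bit 2 = 1: r = r^2 * 15 mod 29 = 22^2 * 15 = 20*15 = 10
  bit 3 = 1: r = r^2 * 15 mod 29 = 10^2 * 15 = 13*15 = 21
  bit 4 = 0: r = r^2 mod 29 = 21^2 = 6
  -> B = 6
s = B^a = 6^11 mod 29  (bits of 11 = 1011)
  bit 0 = 1: r = r^2 * 6 mod 29 = 1^2 * 6 = 1*6 = 6
  bit 1 = 0: r = r^2 mod 29 = 6^2 = 7
  bit 2 = 1: r = r^2 * 6 mod 29 = 7^2 * 6 = 20*6 = 4
  bit 3 = 1: r = r^2 * 6 mod 29 = 4^2 * 6 = 16*6 = 9
  -> s = B^a = 9

Answer: 9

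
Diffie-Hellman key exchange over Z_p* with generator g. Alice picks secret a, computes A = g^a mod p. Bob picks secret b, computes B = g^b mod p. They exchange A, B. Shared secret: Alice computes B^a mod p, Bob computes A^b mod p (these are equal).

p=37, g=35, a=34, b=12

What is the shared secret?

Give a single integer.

Answer: 26

Derivation:
A = 35^34 mod 37  (bits of 34 = 100010)
  bit 0 = 1: r = r^2 * 35 mod 37 = 1^2 * 35 = 1*35 = 35
  bit 1 = 0: r = r^2 mod 37 = 35^2 = 4
  bit 2 = 0: r = r^2 mod 37 = 4^2 = 16
  bit 3 = 0: r = r^2 mod 37 = 16^2 = 34
  bit 4 = 1: r = r^2 * 35 mod 37 = 34^2 * 35 = 9*35 = 19
  bit 5 = 0: r = r^2 mod 37 = 19^2 = 28
  -> A = 28
B = 35^12 mod 37  (bits of 12 = 1100)
  bit 0 = 1: r = r^2 * 35 mod 37 = 1^2 * 35 = 1*35 = 35
  bit 1 = 1: r = r^2 * 35 mod 37 = 35^2 * 35 = 4*35 = 29
  bit 2 = 0: r = r^2 mod 37 = 29^2 = 27
  bit 3 = 0: r = r^2 mod 37 = 27^2 = 26
  -> B = 26
s = B^a = 26^34 mod 37  (bits of 34 = 100010)
  bit 0 = 1: r = r^2 * 26 mod 37 = 1^2 * 26 = 1*26 = 26
  bit 1 = 0: r = r^2 mod 37 = 26^2 = 10
  bit 2 = 0: r = r^2 mod 37 = 10^2 = 26
  bit 3 = 0: r = r^2 mod 37 = 26^2 = 10
  bit 4 = 1: r = r^2 * 26 mod 37 = 10^2 * 26 = 26*26 = 10
  bit 5 = 0: r = r^2 mod 37 = 10^2 = 26
  -> s = B^a = 26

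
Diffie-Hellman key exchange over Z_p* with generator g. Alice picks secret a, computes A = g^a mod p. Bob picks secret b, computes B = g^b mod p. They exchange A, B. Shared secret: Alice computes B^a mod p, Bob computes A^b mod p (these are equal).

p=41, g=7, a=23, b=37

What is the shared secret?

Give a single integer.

Answer: 22

Derivation:
A = 7^23 mod 41  (bits of 23 = 10111)
  bit 0 = 1: r = r^2 * 7 mod 41 = 1^2 * 7 = 1*7 = 7
  bit 1 = 0: r = r^2 mod 41 = 7^2 = 8
  bit 2 = 1: r = r^2 * 7 mod 41 = 8^2 * 7 = 23*7 = 38
  bit 3 = 1: r = r^2 * 7 mod 41 = 38^2 * 7 = 9*7 = 22
  bit 4 = 1: r = r^2 * 7 mod 41 = 22^2 * 7 = 33*7 = 26
  -> A = 26
B = 7^37 mod 41  (bits of 37 = 100101)
  bit 0 = 1: r = r^2 * 7 mod 41 = 1^2 * 7 = 1*7 = 7
  bit 1 = 0: r = r^2 mod 41 = 7^2 = 8
  bit 2 = 0: r = r^2 mod 41 = 8^2 = 23
  bit 3 = 1: r = r^2 * 7 mod 41 = 23^2 * 7 = 37*7 = 13
  bit 4 = 0: r = r^2 mod 41 = 13^2 = 5
  bit 5 = 1: r = r^2 * 7 mod 41 = 5^2 * 7 = 25*7 = 11
  -> B = 11
s = B^a = 11^23 mod 41  (bits of 23 = 10111)
  bit 0 = 1: r = r^2 * 11 mod 41 = 1^2 * 11 = 1*11 = 11
  bit 1 = 0: r = r^2 mod 41 = 11^2 = 39
  bit 2 = 1: r = r^2 * 11 mod 41 = 39^2 * 11 = 4*11 = 3
  bit 3 = 1: r = r^2 * 11 mod 41 = 3^2 * 11 = 9*11 = 17
  bit 4 = 1: r = r^2 * 11 mod 41 = 17^2 * 11 = 2*11 = 22
  -> s = B^a = 22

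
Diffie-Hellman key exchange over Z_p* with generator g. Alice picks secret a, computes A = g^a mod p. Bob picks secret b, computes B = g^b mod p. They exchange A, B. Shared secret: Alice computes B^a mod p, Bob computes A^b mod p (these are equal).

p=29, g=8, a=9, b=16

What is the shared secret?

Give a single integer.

Answer: 7

Derivation:
A = 8^9 mod 29  (bits of 9 = 1001)
  bit 0 = 1: r = r^2 * 8 mod 29 = 1^2 * 8 = 1*8 = 8
  bit 1 = 0: r = r^2 mod 29 = 8^2 = 6
  bit 2 = 0: r = r^2 mod 29 = 6^2 = 7
  bit 3 = 1: r = r^2 * 8 mod 29 = 7^2 * 8 = 20*8 = 15
  -> A = 15
B = 8^16 mod 29  (bits of 16 = 10000)
  bit 0 = 1: r = r^2 * 8 mod 29 = 1^2 * 8 = 1*8 = 8
  bit 1 = 0: r = r^2 mod 29 = 8^2 = 6
  bit 2 = 0: r = r^2 mod 29 = 6^2 = 7
  bit 3 = 0: r = r^2 mod 29 = 7^2 = 20
  bit 4 = 0: r = r^2 mod 29 = 20^2 = 23
  -> B = 23
s = B^a = 23^9 mod 29  (bits of 9 = 1001)
  bit 0 = 1: r = r^2 * 23 mod 29 = 1^2 * 23 = 1*23 = 23
  bit 1 = 0: r = r^2 mod 29 = 23^2 = 7
  bit 2 = 0: r = r^2 mod 29 = 7^2 = 20
  bit 3 = 1: r = r^2 * 23 mod 29 = 20^2 * 23 = 23*23 = 7
  -> s = B^a = 7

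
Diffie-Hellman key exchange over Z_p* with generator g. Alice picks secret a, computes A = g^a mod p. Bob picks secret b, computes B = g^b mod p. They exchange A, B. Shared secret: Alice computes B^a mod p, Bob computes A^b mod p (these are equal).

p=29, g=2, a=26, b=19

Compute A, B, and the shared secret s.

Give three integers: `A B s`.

Answer: 22 26 13

Derivation:
A = 2^26 mod 29  (bits of 26 = 11010)
  bit 0 = 1: r = r^2 * 2 mod 29 = 1^2 * 2 = 1*2 = 2
  bit 1 = 1: r = r^2 * 2 mod 29 = 2^2 * 2 = 4*2 = 8
  bit 2 = 0: r = r^2 mod 29 = 8^2 = 6
  bit 3 = 1: r = r^2 * 2 mod 29 = 6^2 * 2 = 7*2 = 14
  bit 4 = 0: r = r^2 mod 29 = 14^2 = 22
  -> A = 22
B = 2^19 mod 29  (bits of 19 = 10011)
  bit 0 = 1: r = r^2 * 2 mod 29 = 1^2 * 2 = 1*2 = 2
  bit 1 = 0: r = r^2 mod 29 = 2^2 = 4
  bit 2 = 0: r = r^2 mod 29 = 4^2 = 16
  bit 3 = 1: r = r^2 * 2 mod 29 = 16^2 * 2 = 24*2 = 19
  bit 4 = 1: r = r^2 * 2 mod 29 = 19^2 * 2 = 13*2 = 26
  -> B = 26
s = B^a = 26^26 mod 29  (bits of 26 = 11010)
  bit 0 = 1: r = r^2 * 26 mod 29 = 1^2 * 26 = 1*26 = 26
  bit 1 = 1: r = r^2 * 26 mod 29 = 26^2 * 26 = 9*26 = 2
  bit 2 = 0: r = r^2 mod 29 = 2^2 = 4
  bit 3 = 1: r = r^2 * 26 mod 29 = 4^2 * 26 = 16*26 = 10
  bit 4 = 0: r = r^2 mod 29 = 10^2 = 13
  -> s = B^a = 13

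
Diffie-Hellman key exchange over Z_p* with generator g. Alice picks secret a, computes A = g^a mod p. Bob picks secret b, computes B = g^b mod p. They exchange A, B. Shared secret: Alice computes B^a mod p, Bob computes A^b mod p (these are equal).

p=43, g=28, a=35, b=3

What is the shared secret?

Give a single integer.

Answer: 42

Derivation:
A = 28^35 mod 43  (bits of 35 = 100011)
  bit 0 = 1: r = r^2 * 28 mod 43 = 1^2 * 28 = 1*28 = 28
  bit 1 = 0: r = r^2 mod 43 = 28^2 = 10
  bit 2 = 0: r = r^2 mod 43 = 10^2 = 14
  bit 3 = 0: r = r^2 mod 43 = 14^2 = 24
  bit 4 = 1: r = r^2 * 28 mod 43 = 24^2 * 28 = 17*28 = 3
  bit 5 = 1: r = r^2 * 28 mod 43 = 3^2 * 28 = 9*28 = 37
  -> A = 37
B = 28^3 mod 43  (bits of 3 = 11)
  bit 0 = 1: r = r^2 * 28 mod 43 = 1^2 * 28 = 1*28 = 28
  bit 1 = 1: r = r^2 * 28 mod 43 = 28^2 * 28 = 10*28 = 22
  -> B = 22
s = B^a = 22^35 mod 43  (bits of 35 = 100011)
  bit 0 = 1: r = r^2 * 22 mod 43 = 1^2 * 22 = 1*22 = 22
  bit 1 = 0: r = r^2 mod 43 = 22^2 = 11
  bit 2 = 0: r = r^2 mod 43 = 11^2 = 35
  bit 3 = 0: r = r^2 mod 43 = 35^2 = 21
  bit 4 = 1: r = r^2 * 22 mod 43 = 21^2 * 22 = 11*22 = 27
  bit 5 = 1: r = r^2 * 22 mod 43 = 27^2 * 22 = 41*22 = 42
  -> s = B^a = 42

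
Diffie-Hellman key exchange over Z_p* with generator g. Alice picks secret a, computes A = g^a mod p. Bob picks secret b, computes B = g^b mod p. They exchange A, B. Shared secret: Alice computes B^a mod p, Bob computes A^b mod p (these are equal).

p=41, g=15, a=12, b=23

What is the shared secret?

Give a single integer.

A = 15^12 mod 41  (bits of 12 = 1100)
  bit 0 = 1: r = r^2 * 15 mod 41 = 1^2 * 15 = 1*15 = 15
  bit 1 = 1: r = r^2 * 15 mod 41 = 15^2 * 15 = 20*15 = 13
  bit 2 = 0: r = r^2 mod 41 = 13^2 = 5
  bit 3 = 0: r = r^2 mod 41 = 5^2 = 25
  -> A = 25
B = 15^23 mod 41  (bits of 23 = 10111)
  bit 0 = 1: r = r^2 * 15 mod 41 = 1^2 * 15 = 1*15 = 15
  bit 1 = 0: r = r^2 mod 41 = 15^2 = 20
  bit 2 = 1: r = r^2 * 15 mod 41 = 20^2 * 15 = 31*15 = 14
  bit 3 = 1: r = r^2 * 15 mod 41 = 14^2 * 15 = 32*15 = 29
  bit 4 = 1: r = r^2 * 15 mod 41 = 29^2 * 15 = 21*15 = 28
  -> B = 28
s = B^a = 28^12 mod 41  (bits of 12 = 1100)
  bit 0 = 1: r = r^2 * 28 mod 41 = 1^2 * 28 = 1*28 = 28
  bit 1 = 1: r = r^2 * 28 mod 41 = 28^2 * 28 = 5*28 = 17
  bit 2 = 0: r = r^2 mod 41 = 17^2 = 2
  bit 3 = 0: r = r^2 mod 41 = 2^2 = 4
  -> s = B^a = 4

Answer: 4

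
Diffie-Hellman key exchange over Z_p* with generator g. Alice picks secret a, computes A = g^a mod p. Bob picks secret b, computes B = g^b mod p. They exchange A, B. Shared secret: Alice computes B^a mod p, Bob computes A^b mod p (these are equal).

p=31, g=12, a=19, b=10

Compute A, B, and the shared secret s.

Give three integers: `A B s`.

Answer: 3 25 25

Derivation:
A = 12^19 mod 31  (bits of 19 = 10011)
  bit 0 = 1: r = r^2 * 12 mod 31 = 1^2 * 12 = 1*12 = 12
  bit 1 = 0: r = r^2 mod 31 = 12^2 = 20
  bit 2 = 0: r = r^2 mod 31 = 20^2 = 28
  bit 3 = 1: r = r^2 * 12 mod 31 = 28^2 * 12 = 9*12 = 15
  bit 4 = 1: r = r^2 * 12 mod 31 = 15^2 * 12 = 8*12 = 3
  -> A = 3
B = 12^10 mod 31  (bits of 10 = 1010)
  bit 0 = 1: r = r^2 * 12 mod 31 = 1^2 * 12 = 1*12 = 12
  bit 1 = 0: r = r^2 mod 31 = 12^2 = 20
  bit 2 = 1: r = r^2 * 12 mod 31 = 20^2 * 12 = 28*12 = 26
  bit 3 = 0: r = r^2 mod 31 = 26^2 = 25
  -> B = 25
s = B^a = 25^19 mod 31  (bits of 19 = 10011)
  bit 0 = 1: r = r^2 * 25 mod 31 = 1^2 * 25 = 1*25 = 25
  bit 1 = 0: r = r^2 mod 31 = 25^2 = 5
  bit 2 = 0: r = r^2 mod 31 = 5^2 = 25
  bit 3 = 1: r = r^2 * 25 mod 31 = 25^2 * 25 = 5*25 = 1
  bit 4 = 1: r = r^2 * 25 mod 31 = 1^2 * 25 = 1*25 = 25
  -> s = B^a = 25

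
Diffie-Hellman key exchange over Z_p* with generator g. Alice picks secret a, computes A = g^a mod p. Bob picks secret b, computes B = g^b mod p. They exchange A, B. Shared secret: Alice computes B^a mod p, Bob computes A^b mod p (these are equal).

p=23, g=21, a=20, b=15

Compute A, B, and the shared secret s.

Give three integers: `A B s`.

A = 21^20 mod 23  (bits of 20 = 10100)
  bit 0 = 1: r = r^2 * 21 mod 23 = 1^2 * 21 = 1*21 = 21
  bit 1 = 0: r = r^2 mod 23 = 21^2 = 4
  bit 2 = 1: r = r^2 * 21 mod 23 = 4^2 * 21 = 16*21 = 14
  bit 3 = 0: r = r^2 mod 23 = 14^2 = 12
  bit 4 = 0: r = r^2 mod 23 = 12^2 = 6
  -> A = 6
B = 21^15 mod 23  (bits of 15 = 1111)
  bit 0 = 1: r = r^2 * 21 mod 23 = 1^2 * 21 = 1*21 = 21
  bit 1 = 1: r = r^2 * 21 mod 23 = 21^2 * 21 = 4*21 = 15
  bit 2 = 1: r = r^2 * 21 mod 23 = 15^2 * 21 = 18*21 = 10
  bit 3 = 1: r = r^2 * 21 mod 23 = 10^2 * 21 = 8*21 = 7
  -> B = 7
s = B^a = 7^20 mod 23  (bits of 20 = 10100)
  bit 0 = 1: r = r^2 * 7 mod 23 = 1^2 * 7 = 1*7 = 7
  bit 1 = 0: r = r^2 mod 23 = 7^2 = 3
  bit 2 = 1: r = r^2 * 7 mod 23 = 3^2 * 7 = 9*7 = 17
  bit 3 = 0: r = r^2 mod 23 = 17^2 = 13
  bit 4 = 0: r = r^2 mod 23 = 13^2 = 8
  -> s = B^a = 8

Answer: 6 7 8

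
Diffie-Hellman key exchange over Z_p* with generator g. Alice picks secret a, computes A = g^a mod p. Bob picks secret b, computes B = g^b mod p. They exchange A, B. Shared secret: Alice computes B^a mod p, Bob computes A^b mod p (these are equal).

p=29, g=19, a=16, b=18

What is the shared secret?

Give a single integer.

A = 19^16 mod 29  (bits of 16 = 10000)
  bit 0 = 1: r = r^2 * 19 mod 29 = 1^2 * 19 = 1*19 = 19
  bit 1 = 0: r = r^2 mod 29 = 19^2 = 13
  bit 2 = 0: r = r^2 mod 29 = 13^2 = 24
  bit 3 = 0: r = r^2 mod 29 = 24^2 = 25
  bit 4 = 0: r = r^2 mod 29 = 25^2 = 16
  -> A = 16
B = 19^18 mod 29  (bits of 18 = 10010)
  bit 0 = 1: r = r^2 * 19 mod 29 = 1^2 * 19 = 1*19 = 19
  bit 1 = 0: r = r^2 mod 29 = 19^2 = 13
  bit 2 = 0: r = r^2 mod 29 = 13^2 = 24
  bit 3 = 1: r = r^2 * 19 mod 29 = 24^2 * 19 = 25*19 = 11
  bit 4 = 0: r = r^2 mod 29 = 11^2 = 5
  -> B = 5
s = B^a = 5^16 mod 29  (bits of 16 = 10000)
  bit 0 = 1: r = r^2 * 5 mod 29 = 1^2 * 5 = 1*5 = 5
  bit 1 = 0: r = r^2 mod 29 = 5^2 = 25
  bit 2 = 0: r = r^2 mod 29 = 25^2 = 16
  bit 3 = 0: r = r^2 mod 29 = 16^2 = 24
  bit 4 = 0: r = r^2 mod 29 = 24^2 = 25
  -> s = B^a = 25

Answer: 25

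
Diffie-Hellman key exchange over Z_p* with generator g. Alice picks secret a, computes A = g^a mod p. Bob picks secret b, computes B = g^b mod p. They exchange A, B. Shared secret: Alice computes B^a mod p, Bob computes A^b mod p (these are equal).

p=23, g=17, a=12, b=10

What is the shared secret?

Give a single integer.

Answer: 4

Derivation:
A = 17^12 mod 23  (bits of 12 = 1100)
  bit 0 = 1: r = r^2 * 17 mod 23 = 1^2 * 17 = 1*17 = 17
  bit 1 = 1: r = r^2 * 17 mod 23 = 17^2 * 17 = 13*17 = 14
  bit 2 = 0: r = r^2 mod 23 = 14^2 = 12
  bit 3 = 0: r = r^2 mod 23 = 12^2 = 6
  -> A = 6
B = 17^10 mod 23  (bits of 10 = 1010)
  bit 0 = 1: r = r^2 * 17 mod 23 = 1^2 * 17 = 1*17 = 17
  bit 1 = 0: r = r^2 mod 23 = 17^2 = 13
  bit 2 = 1: r = r^2 * 17 mod 23 = 13^2 * 17 = 8*17 = 21
  bit 3 = 0: r = r^2 mod 23 = 21^2 = 4
  -> B = 4
s = B^a = 4^12 mod 23  (bits of 12 = 1100)
  bit 0 = 1: r = r^2 * 4 mod 23 = 1^2 * 4 = 1*4 = 4
  bit 1 = 1: r = r^2 * 4 mod 23 = 4^2 * 4 = 16*4 = 18
  bit 2 = 0: r = r^2 mod 23 = 18^2 = 2
  bit 3 = 0: r = r^2 mod 23 = 2^2 = 4
  -> s = B^a = 4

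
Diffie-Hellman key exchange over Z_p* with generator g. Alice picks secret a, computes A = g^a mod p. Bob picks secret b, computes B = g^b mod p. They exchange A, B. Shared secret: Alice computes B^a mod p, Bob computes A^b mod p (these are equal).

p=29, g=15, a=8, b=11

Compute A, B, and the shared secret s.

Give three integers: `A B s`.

Answer: 23 21 20

Derivation:
A = 15^8 mod 29  (bits of 8 = 1000)
  bit 0 = 1: r = r^2 * 15 mod 29 = 1^2 * 15 = 1*15 = 15
  bit 1 = 0: r = r^2 mod 29 = 15^2 = 22
  bit 2 = 0: r = r^2 mod 29 = 22^2 = 20
  bit 3 = 0: r = r^2 mod 29 = 20^2 = 23
  -> A = 23
B = 15^11 mod 29  (bits of 11 = 1011)
  bit 0 = 1: r = r^2 * 15 mod 29 = 1^2 * 15 = 1*15 = 15
  bit 1 = 0: r = r^2 mod 29 = 15^2 = 22
  bit 2 = 1: r = r^2 * 15 mod 29 = 22^2 * 15 = 20*15 = 10
  bit 3 = 1: r = r^2 * 15 mod 29 = 10^2 * 15 = 13*15 = 21
  -> B = 21
s = B^a = 21^8 mod 29  (bits of 8 = 1000)
  bit 0 = 1: r = r^2 * 21 mod 29 = 1^2 * 21 = 1*21 = 21
  bit 1 = 0: r = r^2 mod 29 = 21^2 = 6
  bit 2 = 0: r = r^2 mod 29 = 6^2 = 7
  bit 3 = 0: r = r^2 mod 29 = 7^2 = 20
  -> s = B^a = 20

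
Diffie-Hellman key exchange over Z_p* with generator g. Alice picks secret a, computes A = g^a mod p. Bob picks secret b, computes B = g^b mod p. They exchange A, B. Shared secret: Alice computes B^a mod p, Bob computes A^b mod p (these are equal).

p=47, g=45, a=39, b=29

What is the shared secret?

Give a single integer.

A = 45^39 mod 47  (bits of 39 = 100111)
  bit 0 = 1: r = r^2 * 45 mod 47 = 1^2 * 45 = 1*45 = 45
  bit 1 = 0: r = r^2 mod 47 = 45^2 = 4
  bit 2 = 0: r = r^2 mod 47 = 4^2 = 16
  bit 3 = 1: r = r^2 * 45 mod 47 = 16^2 * 45 = 21*45 = 5
  bit 4 = 1: r = r^2 * 45 mod 47 = 5^2 * 45 = 25*45 = 44
  bit 5 = 1: r = r^2 * 45 mod 47 = 44^2 * 45 = 9*45 = 29
  -> A = 29
B = 45^29 mod 47  (bits of 29 = 11101)
  bit 0 = 1: r = r^2 * 45 mod 47 = 1^2 * 45 = 1*45 = 45
  bit 1 = 1: r = r^2 * 45 mod 47 = 45^2 * 45 = 4*45 = 39
  bit 2 = 1: r = r^2 * 45 mod 47 = 39^2 * 45 = 17*45 = 13
  bit 3 = 0: r = r^2 mod 47 = 13^2 = 28
  bit 4 = 1: r = r^2 * 45 mod 47 = 28^2 * 45 = 32*45 = 30
  -> B = 30
s = B^a = 30^39 mod 47  (bits of 39 = 100111)
  bit 0 = 1: r = r^2 * 30 mod 47 = 1^2 * 30 = 1*30 = 30
  bit 1 = 0: r = r^2 mod 47 = 30^2 = 7
  bit 2 = 0: r = r^2 mod 47 = 7^2 = 2
  bit 3 = 1: r = r^2 * 30 mod 47 = 2^2 * 30 = 4*30 = 26
  bit 4 = 1: r = r^2 * 30 mod 47 = 26^2 * 30 = 18*30 = 23
  bit 5 = 1: r = r^2 * 30 mod 47 = 23^2 * 30 = 12*30 = 31
  -> s = B^a = 31

Answer: 31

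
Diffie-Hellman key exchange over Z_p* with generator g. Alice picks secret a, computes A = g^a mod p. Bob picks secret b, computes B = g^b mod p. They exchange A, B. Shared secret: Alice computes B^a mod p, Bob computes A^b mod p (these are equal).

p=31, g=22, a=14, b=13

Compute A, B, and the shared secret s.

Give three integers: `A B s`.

A = 22^14 mod 31  (bits of 14 = 1110)
  bit 0 = 1: r = r^2 * 22 mod 31 = 1^2 * 22 = 1*22 = 22
  bit 1 = 1: r = r^2 * 22 mod 31 = 22^2 * 22 = 19*22 = 15
  bit 2 = 1: r = r^2 * 22 mod 31 = 15^2 * 22 = 8*22 = 21
  bit 3 = 0: r = r^2 mod 31 = 21^2 = 7
  -> A = 7
B = 22^13 mod 31  (bits of 13 = 1101)
  bit 0 = 1: r = r^2 * 22 mod 31 = 1^2 * 22 = 1*22 = 22
  bit 1 = 1: r = r^2 * 22 mod 31 = 22^2 * 22 = 19*22 = 15
  bit 2 = 0: r = r^2 mod 31 = 15^2 = 8
  bit 3 = 1: r = r^2 * 22 mod 31 = 8^2 * 22 = 2*22 = 13
  -> B = 13
s = B^a = 13^14 mod 31  (bits of 14 = 1110)
  bit 0 = 1: r = r^2 * 13 mod 31 = 1^2 * 13 = 1*13 = 13
  bit 1 = 1: r = r^2 * 13 mod 31 = 13^2 * 13 = 14*13 = 27
  bit 2 = 1: r = r^2 * 13 mod 31 = 27^2 * 13 = 16*13 = 22
  bit 3 = 0: r = r^2 mod 31 = 22^2 = 19
  -> s = B^a = 19

Answer: 7 13 19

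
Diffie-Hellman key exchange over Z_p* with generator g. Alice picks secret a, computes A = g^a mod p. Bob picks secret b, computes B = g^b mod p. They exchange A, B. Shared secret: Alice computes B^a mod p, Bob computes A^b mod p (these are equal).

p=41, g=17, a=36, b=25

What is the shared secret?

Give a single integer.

A = 17^36 mod 41  (bits of 36 = 100100)
  bit 0 = 1: r = r^2 * 17 mod 41 = 1^2 * 17 = 1*17 = 17
  bit 1 = 0: r = r^2 mod 41 = 17^2 = 2
  bit 2 = 0: r = r^2 mod 41 = 2^2 = 4
  bit 3 = 1: r = r^2 * 17 mod 41 = 4^2 * 17 = 16*17 = 26
  bit 4 = 0: r = r^2 mod 41 = 26^2 = 20
  bit 5 = 0: r = r^2 mod 41 = 20^2 = 31
  -> A = 31
B = 17^25 mod 41  (bits of 25 = 11001)
  bit 0 = 1: r = r^2 * 17 mod 41 = 1^2 * 17 = 1*17 = 17
  bit 1 = 1: r = r^2 * 17 mod 41 = 17^2 * 17 = 2*17 = 34
  bit 2 = 0: r = r^2 mod 41 = 34^2 = 8
  bit 3 = 0: r = r^2 mod 41 = 8^2 = 23
  bit 4 = 1: r = r^2 * 17 mod 41 = 23^2 * 17 = 37*17 = 14
  -> B = 14
s = B^a = 14^36 mod 41  (bits of 36 = 100100)
  bit 0 = 1: r = r^2 * 14 mod 41 = 1^2 * 14 = 1*14 = 14
  bit 1 = 0: r = r^2 mod 41 = 14^2 = 32
  bit 2 = 0: r = r^2 mod 41 = 32^2 = 40
  bit 3 = 1: r = r^2 * 14 mod 41 = 40^2 * 14 = 1*14 = 14
  bit 4 = 0: r = r^2 mod 41 = 14^2 = 32
  bit 5 = 0: r = r^2 mod 41 = 32^2 = 40
  -> s = B^a = 40

Answer: 40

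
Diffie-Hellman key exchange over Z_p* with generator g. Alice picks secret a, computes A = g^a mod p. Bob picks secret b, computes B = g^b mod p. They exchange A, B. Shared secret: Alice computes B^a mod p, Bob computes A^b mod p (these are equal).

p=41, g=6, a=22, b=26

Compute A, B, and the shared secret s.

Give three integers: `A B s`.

A = 6^22 mod 41  (bits of 22 = 10110)
  bit 0 = 1: r = r^2 * 6 mod 41 = 1^2 * 6 = 1*6 = 6
  bit 1 = 0: r = r^2 mod 41 = 6^2 = 36
  bit 2 = 1: r = r^2 * 6 mod 41 = 36^2 * 6 = 25*6 = 27
  bit 3 = 1: r = r^2 * 6 mod 41 = 27^2 * 6 = 32*6 = 28
  bit 4 = 0: r = r^2 mod 41 = 28^2 = 5
  -> A = 5
B = 6^26 mod 41  (bits of 26 = 11010)
  bit 0 = 1: r = r^2 * 6 mod 41 = 1^2 * 6 = 1*6 = 6
  bit 1 = 1: r = r^2 * 6 mod 41 = 6^2 * 6 = 36*6 = 11
  bit 2 = 0: r = r^2 mod 41 = 11^2 = 39
  bit 3 = 1: r = r^2 * 6 mod 41 = 39^2 * 6 = 4*6 = 24
  bit 4 = 0: r = r^2 mod 41 = 24^2 = 2
  -> B = 2
s = B^a = 2^22 mod 41  (bits of 22 = 10110)
  bit 0 = 1: r = r^2 * 2 mod 41 = 1^2 * 2 = 1*2 = 2
  bit 1 = 0: r = r^2 mod 41 = 2^2 = 4
  bit 2 = 1: r = r^2 * 2 mod 41 = 4^2 * 2 = 16*2 = 32
  bit 3 = 1: r = r^2 * 2 mod 41 = 32^2 * 2 = 40*2 = 39
  bit 4 = 0: r = r^2 mod 41 = 39^2 = 4
  -> s = B^a = 4

Answer: 5 2 4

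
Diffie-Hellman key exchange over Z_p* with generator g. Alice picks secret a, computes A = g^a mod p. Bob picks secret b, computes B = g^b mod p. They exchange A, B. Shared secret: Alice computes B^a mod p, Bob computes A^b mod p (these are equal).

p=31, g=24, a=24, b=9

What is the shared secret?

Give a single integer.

A = 24^24 mod 31  (bits of 24 = 11000)
  bit 0 = 1: r = r^2 * 24 mod 31 = 1^2 * 24 = 1*24 = 24
  bit 1 = 1: r = r^2 * 24 mod 31 = 24^2 * 24 = 18*24 = 29
  bit 2 = 0: r = r^2 mod 31 = 29^2 = 4
  bit 3 = 0: r = r^2 mod 31 = 4^2 = 16
  bit 4 = 0: r = r^2 mod 31 = 16^2 = 8
  -> A = 8
B = 24^9 mod 31  (bits of 9 = 1001)
  bit 0 = 1: r = r^2 * 24 mod 31 = 1^2 * 24 = 1*24 = 24
  bit 1 = 0: r = r^2 mod 31 = 24^2 = 18
  bit 2 = 0: r = r^2 mod 31 = 18^2 = 14
  bit 3 = 1: r = r^2 * 24 mod 31 = 14^2 * 24 = 10*24 = 23
  -> B = 23
s = B^a = 23^24 mod 31  (bits of 24 = 11000)
  bit 0 = 1: r = r^2 * 23 mod 31 = 1^2 * 23 = 1*23 = 23
  bit 1 = 1: r = r^2 * 23 mod 31 = 23^2 * 23 = 2*23 = 15
  bit 2 = 0: r = r^2 mod 31 = 15^2 = 8
  bit 3 = 0: r = r^2 mod 31 = 8^2 = 2
  bit 4 = 0: r = r^2 mod 31 = 2^2 = 4
  -> s = B^a = 4

Answer: 4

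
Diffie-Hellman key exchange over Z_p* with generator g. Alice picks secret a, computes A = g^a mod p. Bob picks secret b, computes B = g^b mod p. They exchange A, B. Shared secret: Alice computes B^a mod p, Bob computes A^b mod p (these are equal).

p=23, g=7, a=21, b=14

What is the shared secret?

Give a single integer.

A = 7^21 mod 23  (bits of 21 = 10101)
  bit 0 = 1: r = r^2 * 7 mod 23 = 1^2 * 7 = 1*7 = 7
  bit 1 = 0: r = r^2 mod 23 = 7^2 = 3
  bit 2 = 1: r = r^2 * 7 mod 23 = 3^2 * 7 = 9*7 = 17
  bit 3 = 0: r = r^2 mod 23 = 17^2 = 13
  bit 4 = 1: r = r^2 * 7 mod 23 = 13^2 * 7 = 8*7 = 10
  -> A = 10
B = 7^14 mod 23  (bits of 14 = 1110)
  bit 0 = 1: r = r^2 * 7 mod 23 = 1^2 * 7 = 1*7 = 7
  bit 1 = 1: r = r^2 * 7 mod 23 = 7^2 * 7 = 3*7 = 21
  bit 2 = 1: r = r^2 * 7 mod 23 = 21^2 * 7 = 4*7 = 5
  bit 3 = 0: r = r^2 mod 23 = 5^2 = 2
  -> B = 2
s = B^a = 2^21 mod 23  (bits of 21 = 10101)
  bit 0 = 1: r = r^2 * 2 mod 23 = 1^2 * 2 = 1*2 = 2
  bit 1 = 0: r = r^2 mod 23 = 2^2 = 4
  bit 2 = 1: r = r^2 * 2 mod 23 = 4^2 * 2 = 16*2 = 9
  bit 3 = 0: r = r^2 mod 23 = 9^2 = 12
  bit 4 = 1: r = r^2 * 2 mod 23 = 12^2 * 2 = 6*2 = 12
  -> s = B^a = 12

Answer: 12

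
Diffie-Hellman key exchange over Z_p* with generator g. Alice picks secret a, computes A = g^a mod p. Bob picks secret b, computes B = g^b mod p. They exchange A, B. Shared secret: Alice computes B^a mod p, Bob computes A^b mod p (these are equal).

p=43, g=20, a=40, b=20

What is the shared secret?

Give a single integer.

Answer: 13

Derivation:
A = 20^40 mod 43  (bits of 40 = 101000)
  bit 0 = 1: r = r^2 * 20 mod 43 = 1^2 * 20 = 1*20 = 20
  bit 1 = 0: r = r^2 mod 43 = 20^2 = 13
  bit 2 = 1: r = r^2 * 20 mod 43 = 13^2 * 20 = 40*20 = 26
  bit 3 = 0: r = r^2 mod 43 = 26^2 = 31
  bit 4 = 0: r = r^2 mod 43 = 31^2 = 15
  bit 5 = 0: r = r^2 mod 43 = 15^2 = 10
  -> A = 10
B = 20^20 mod 43  (bits of 20 = 10100)
  bit 0 = 1: r = r^2 * 20 mod 43 = 1^2 * 20 = 1*20 = 20
  bit 1 = 0: r = r^2 mod 43 = 20^2 = 13
  bit 2 = 1: r = r^2 * 20 mod 43 = 13^2 * 20 = 40*20 = 26
  bit 3 = 0: r = r^2 mod 43 = 26^2 = 31
  bit 4 = 0: r = r^2 mod 43 = 31^2 = 15
  -> B = 15
s = B^a = 15^40 mod 43  (bits of 40 = 101000)
  bit 0 = 1: r = r^2 * 15 mod 43 = 1^2 * 15 = 1*15 = 15
  bit 1 = 0: r = r^2 mod 43 = 15^2 = 10
  bit 2 = 1: r = r^2 * 15 mod 43 = 10^2 * 15 = 14*15 = 38
  bit 3 = 0: r = r^2 mod 43 = 38^2 = 25
  bit 4 = 0: r = r^2 mod 43 = 25^2 = 23
  bit 5 = 0: r = r^2 mod 43 = 23^2 = 13
  -> s = B^a = 13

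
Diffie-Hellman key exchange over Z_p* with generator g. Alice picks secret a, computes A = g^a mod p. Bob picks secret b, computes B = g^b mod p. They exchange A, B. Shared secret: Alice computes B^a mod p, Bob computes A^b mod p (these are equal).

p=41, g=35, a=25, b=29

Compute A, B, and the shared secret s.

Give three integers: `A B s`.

A = 35^25 mod 41  (bits of 25 = 11001)
  bit 0 = 1: r = r^2 * 35 mod 41 = 1^2 * 35 = 1*35 = 35
  bit 1 = 1: r = r^2 * 35 mod 41 = 35^2 * 35 = 36*35 = 30
  bit 2 = 0: r = r^2 mod 41 = 30^2 = 39
  bit 3 = 0: r = r^2 mod 41 = 39^2 = 4
  bit 4 = 1: r = r^2 * 35 mod 41 = 4^2 * 35 = 16*35 = 27
  -> A = 27
B = 35^29 mod 41  (bits of 29 = 11101)
  bit 0 = 1: r = r^2 * 35 mod 41 = 1^2 * 35 = 1*35 = 35
  bit 1 = 1: r = r^2 * 35 mod 41 = 35^2 * 35 = 36*35 = 30
  bit 2 = 1: r = r^2 * 35 mod 41 = 30^2 * 35 = 39*35 = 12
  bit 3 = 0: r = r^2 mod 41 = 12^2 = 21
  bit 4 = 1: r = r^2 * 35 mod 41 = 21^2 * 35 = 31*35 = 19
  -> B = 19
s = B^a = 19^25 mod 41  (bits of 25 = 11001)
  bit 0 = 1: r = r^2 * 19 mod 41 = 1^2 * 19 = 1*19 = 19
  bit 1 = 1: r = r^2 * 19 mod 41 = 19^2 * 19 = 33*19 = 12
  bit 2 = 0: r = r^2 mod 41 = 12^2 = 21
  bit 3 = 0: r = r^2 mod 41 = 21^2 = 31
  bit 4 = 1: r = r^2 * 19 mod 41 = 31^2 * 19 = 18*19 = 14
  -> s = B^a = 14

Answer: 27 19 14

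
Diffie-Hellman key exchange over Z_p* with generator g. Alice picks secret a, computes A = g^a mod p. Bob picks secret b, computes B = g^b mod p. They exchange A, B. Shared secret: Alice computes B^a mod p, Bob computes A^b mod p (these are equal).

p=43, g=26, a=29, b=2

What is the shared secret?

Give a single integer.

A = 26^29 mod 43  (bits of 29 = 11101)
  bit 0 = 1: r = r^2 * 26 mod 43 = 1^2 * 26 = 1*26 = 26
  bit 1 = 1: r = r^2 * 26 mod 43 = 26^2 * 26 = 31*26 = 32
  bit 2 = 1: r = r^2 * 26 mod 43 = 32^2 * 26 = 35*26 = 7
  bit 3 = 0: r = r^2 mod 43 = 7^2 = 6
  bit 4 = 1: r = r^2 * 26 mod 43 = 6^2 * 26 = 36*26 = 33
  -> A = 33
B = 26^2 mod 43  (bits of 2 = 10)
  bit 0 = 1: r = r^2 * 26 mod 43 = 1^2 * 26 = 1*26 = 26
  bit 1 = 0: r = r^2 mod 43 = 26^2 = 31
  -> B = 31
s = B^a = 31^29 mod 43  (bits of 29 = 11101)
  bit 0 = 1: r = r^2 * 31 mod 43 = 1^2 * 31 = 1*31 = 31
  bit 1 = 1: r = r^2 * 31 mod 43 = 31^2 * 31 = 15*31 = 35
  bit 2 = 1: r = r^2 * 31 mod 43 = 35^2 * 31 = 21*31 = 6
  bit 3 = 0: r = r^2 mod 43 = 6^2 = 36
  bit 4 = 1: r = r^2 * 31 mod 43 = 36^2 * 31 = 6*31 = 14
  -> s = B^a = 14

Answer: 14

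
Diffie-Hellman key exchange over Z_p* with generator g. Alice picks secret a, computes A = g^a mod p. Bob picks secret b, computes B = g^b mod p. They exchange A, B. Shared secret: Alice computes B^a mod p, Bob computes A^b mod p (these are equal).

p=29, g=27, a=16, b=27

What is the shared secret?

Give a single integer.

A = 27^16 mod 29  (bits of 16 = 10000)
  bit 0 = 1: r = r^2 * 27 mod 29 = 1^2 * 27 = 1*27 = 27
  bit 1 = 0: r = r^2 mod 29 = 27^2 = 4
  bit 2 = 0: r = r^2 mod 29 = 4^2 = 16
  bit 3 = 0: r = r^2 mod 29 = 16^2 = 24
  bit 4 = 0: r = r^2 mod 29 = 24^2 = 25
  -> A = 25
B = 27^27 mod 29  (bits of 27 = 11011)
  bit 0 = 1: r = r^2 * 27 mod 29 = 1^2 * 27 = 1*27 = 27
  bit 1 = 1: r = r^2 * 27 mod 29 = 27^2 * 27 = 4*27 = 21
  bit 2 = 0: r = r^2 mod 29 = 21^2 = 6
  bit 3 = 1: r = r^2 * 27 mod 29 = 6^2 * 27 = 7*27 = 15
  bit 4 = 1: r = r^2 * 27 mod 29 = 15^2 * 27 = 22*27 = 14
  -> B = 14
s = B^a = 14^16 mod 29  (bits of 16 = 10000)
  bit 0 = 1: r = r^2 * 14 mod 29 = 1^2 * 14 = 1*14 = 14
  bit 1 = 0: r = r^2 mod 29 = 14^2 = 22
  bit 2 = 0: r = r^2 mod 29 = 22^2 = 20
  bit 3 = 0: r = r^2 mod 29 = 20^2 = 23
  bit 4 = 0: r = r^2 mod 29 = 23^2 = 7
  -> s = B^a = 7

Answer: 7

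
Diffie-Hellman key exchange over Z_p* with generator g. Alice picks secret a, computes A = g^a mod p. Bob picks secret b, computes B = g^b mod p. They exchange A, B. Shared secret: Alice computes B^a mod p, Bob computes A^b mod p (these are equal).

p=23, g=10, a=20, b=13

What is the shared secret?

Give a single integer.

Answer: 9

Derivation:
A = 10^20 mod 23  (bits of 20 = 10100)
  bit 0 = 1: r = r^2 * 10 mod 23 = 1^2 * 10 = 1*10 = 10
  bit 1 = 0: r = r^2 mod 23 = 10^2 = 8
  bit 2 = 1: r = r^2 * 10 mod 23 = 8^2 * 10 = 18*10 = 19
  bit 3 = 0: r = r^2 mod 23 = 19^2 = 16
  bit 4 = 0: r = r^2 mod 23 = 16^2 = 3
  -> A = 3
B = 10^13 mod 23  (bits of 13 = 1101)
  bit 0 = 1: r = r^2 * 10 mod 23 = 1^2 * 10 = 1*10 = 10
  bit 1 = 1: r = r^2 * 10 mod 23 = 10^2 * 10 = 8*10 = 11
  bit 2 = 0: r = r^2 mod 23 = 11^2 = 6
  bit 3 = 1: r = r^2 * 10 mod 23 = 6^2 * 10 = 13*10 = 15
  -> B = 15
s = B^a = 15^20 mod 23  (bits of 20 = 10100)
  bit 0 = 1: r = r^2 * 15 mod 23 = 1^2 * 15 = 1*15 = 15
  bit 1 = 0: r = r^2 mod 23 = 15^2 = 18
  bit 2 = 1: r = r^2 * 15 mod 23 = 18^2 * 15 = 2*15 = 7
  bit 3 = 0: r = r^2 mod 23 = 7^2 = 3
  bit 4 = 0: r = r^2 mod 23 = 3^2 = 9
  -> s = B^a = 9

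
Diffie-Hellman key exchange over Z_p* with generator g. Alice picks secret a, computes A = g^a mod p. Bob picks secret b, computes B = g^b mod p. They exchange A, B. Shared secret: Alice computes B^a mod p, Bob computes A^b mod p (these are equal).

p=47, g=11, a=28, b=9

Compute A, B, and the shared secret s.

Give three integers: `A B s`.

Answer: 18 38 17

Derivation:
A = 11^28 mod 47  (bits of 28 = 11100)
  bit 0 = 1: r = r^2 * 11 mod 47 = 1^2 * 11 = 1*11 = 11
  bit 1 = 1: r = r^2 * 11 mod 47 = 11^2 * 11 = 27*11 = 15
  bit 2 = 1: r = r^2 * 11 mod 47 = 15^2 * 11 = 37*11 = 31
  bit 3 = 0: r = r^2 mod 47 = 31^2 = 21
  bit 4 = 0: r = r^2 mod 47 = 21^2 = 18
  -> A = 18
B = 11^9 mod 47  (bits of 9 = 1001)
  bit 0 = 1: r = r^2 * 11 mod 47 = 1^2 * 11 = 1*11 = 11
  bit 1 = 0: r = r^2 mod 47 = 11^2 = 27
  bit 2 = 0: r = r^2 mod 47 = 27^2 = 24
  bit 3 = 1: r = r^2 * 11 mod 47 = 24^2 * 11 = 12*11 = 38
  -> B = 38
s = B^a = 38^28 mod 47  (bits of 28 = 11100)
  bit 0 = 1: r = r^2 * 38 mod 47 = 1^2 * 38 = 1*38 = 38
  bit 1 = 1: r = r^2 * 38 mod 47 = 38^2 * 38 = 34*38 = 23
  bit 2 = 1: r = r^2 * 38 mod 47 = 23^2 * 38 = 12*38 = 33
  bit 3 = 0: r = r^2 mod 47 = 33^2 = 8
  bit 4 = 0: r = r^2 mod 47 = 8^2 = 17
  -> s = B^a = 17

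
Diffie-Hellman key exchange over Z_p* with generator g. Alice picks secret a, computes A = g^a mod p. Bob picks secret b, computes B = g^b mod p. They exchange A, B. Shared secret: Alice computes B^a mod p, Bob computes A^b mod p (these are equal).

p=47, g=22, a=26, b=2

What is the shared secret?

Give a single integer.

Answer: 18

Derivation:
A = 22^26 mod 47  (bits of 26 = 11010)
  bit 0 = 1: r = r^2 * 22 mod 47 = 1^2 * 22 = 1*22 = 22
  bit 1 = 1: r = r^2 * 22 mod 47 = 22^2 * 22 = 14*22 = 26
  bit 2 = 0: r = r^2 mod 47 = 26^2 = 18
  bit 3 = 1: r = r^2 * 22 mod 47 = 18^2 * 22 = 42*22 = 31
  bit 4 = 0: r = r^2 mod 47 = 31^2 = 21
  -> A = 21
B = 22^2 mod 47  (bits of 2 = 10)
  bit 0 = 1: r = r^2 * 22 mod 47 = 1^2 * 22 = 1*22 = 22
  bit 1 = 0: r = r^2 mod 47 = 22^2 = 14
  -> B = 14
s = B^a = 14^26 mod 47  (bits of 26 = 11010)
  bit 0 = 1: r = r^2 * 14 mod 47 = 1^2 * 14 = 1*14 = 14
  bit 1 = 1: r = r^2 * 14 mod 47 = 14^2 * 14 = 8*14 = 18
  bit 2 = 0: r = r^2 mod 47 = 18^2 = 42
  bit 3 = 1: r = r^2 * 14 mod 47 = 42^2 * 14 = 25*14 = 21
  bit 4 = 0: r = r^2 mod 47 = 21^2 = 18
  -> s = B^a = 18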